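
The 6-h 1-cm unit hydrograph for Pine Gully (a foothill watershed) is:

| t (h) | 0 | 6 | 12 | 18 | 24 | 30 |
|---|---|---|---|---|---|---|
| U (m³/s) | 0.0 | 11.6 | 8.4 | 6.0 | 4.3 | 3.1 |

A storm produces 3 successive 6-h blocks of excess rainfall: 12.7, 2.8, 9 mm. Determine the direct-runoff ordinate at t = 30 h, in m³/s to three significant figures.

By discrete convolution, Q_j = Σ (P_i / 10 mm) · U_{j−i}.
At t = 30 h (j=5): Q = (12.7/10)·3.1 + (2.8/10)·4.3 + (9/10)·6.0 = 10.5 m³/s.

Q ≈ 10.5 m³/s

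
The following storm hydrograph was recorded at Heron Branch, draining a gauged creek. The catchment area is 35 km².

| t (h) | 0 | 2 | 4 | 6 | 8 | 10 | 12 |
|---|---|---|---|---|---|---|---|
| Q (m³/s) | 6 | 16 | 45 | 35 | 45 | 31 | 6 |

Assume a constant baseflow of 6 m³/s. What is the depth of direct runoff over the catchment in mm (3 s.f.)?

d ≈ 29.2 mm

Direct runoff: 0.0, 10.0, 39.0, 29.0, 39.0, 25.0, 0.0 m³/s; ΣQ_DR = 142.0 m³/s.
V = ΣQ_DR · Δt = 142.0 × 7200 s = 1.022 × 10^6 m³.
Over A = 35 km², depth = V / A = 29.2 mm.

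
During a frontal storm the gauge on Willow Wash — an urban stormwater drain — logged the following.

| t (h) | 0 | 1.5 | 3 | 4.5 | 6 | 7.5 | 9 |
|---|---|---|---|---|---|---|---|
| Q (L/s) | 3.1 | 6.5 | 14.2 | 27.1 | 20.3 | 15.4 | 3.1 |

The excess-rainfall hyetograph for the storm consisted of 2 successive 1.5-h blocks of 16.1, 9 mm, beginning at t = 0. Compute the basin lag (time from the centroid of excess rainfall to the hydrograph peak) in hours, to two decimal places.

Centroid of excess rainfall: t_c = Σ P_i·t̄_i / ΣP_i = 1.2878 h (block centres at 0.75, 2.25 h).
Hydrograph peak occurs at t = 4.5 h, so basin lag t_L = 4.5 − 1.2878 = 3.21 h.

t_L ≈ 3.21 h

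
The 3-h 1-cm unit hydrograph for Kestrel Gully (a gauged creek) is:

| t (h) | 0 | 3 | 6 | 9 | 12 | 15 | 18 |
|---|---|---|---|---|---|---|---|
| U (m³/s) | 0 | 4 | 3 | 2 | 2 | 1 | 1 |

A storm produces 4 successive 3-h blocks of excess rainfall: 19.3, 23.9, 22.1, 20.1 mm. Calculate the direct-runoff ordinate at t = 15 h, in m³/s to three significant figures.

Q ≈ 17.2 m³/s

By discrete convolution, Q_j = Σ (P_i / 10 mm) · U_{j−i}.
At t = 15 h (j=5): Q = (19.3/10)·1 + (23.9/10)·2 + (22.1/10)·2 + (20.1/10)·3 = 17.2 m³/s.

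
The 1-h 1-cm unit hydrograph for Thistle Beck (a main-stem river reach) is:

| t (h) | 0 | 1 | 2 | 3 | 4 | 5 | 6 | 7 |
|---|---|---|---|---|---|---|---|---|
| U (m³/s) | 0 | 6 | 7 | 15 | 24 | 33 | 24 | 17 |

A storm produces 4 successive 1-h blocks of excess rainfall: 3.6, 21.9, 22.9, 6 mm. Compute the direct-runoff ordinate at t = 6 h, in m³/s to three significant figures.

Q ≈ 145 m³/s

By discrete convolution, Q_j = Σ (P_i / 10 mm) · U_{j−i}.
At t = 6 h (j=6): Q = (3.6/10)·24 + (21.9/10)·33 + (22.9/10)·24 + (6/10)·15 = 145 m³/s.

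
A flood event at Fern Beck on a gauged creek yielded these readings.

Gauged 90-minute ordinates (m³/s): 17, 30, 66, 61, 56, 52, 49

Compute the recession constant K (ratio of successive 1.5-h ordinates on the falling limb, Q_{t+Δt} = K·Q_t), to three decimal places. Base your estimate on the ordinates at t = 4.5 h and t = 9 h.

Using the recession-limb readings at t = 4.5 h and t = 9 h: Q falls from 61 to 49 m³/s over 3 intervals.
K = (Q₂/Q₁)^(1/3) = (49/61)^(1/3) = 0.930.

K ≈ 0.930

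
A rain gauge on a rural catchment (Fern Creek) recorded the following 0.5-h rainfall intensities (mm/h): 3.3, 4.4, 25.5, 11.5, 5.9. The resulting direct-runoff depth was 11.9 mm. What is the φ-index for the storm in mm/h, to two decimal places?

φ ≈ 6.60 mm/h

Only the 2 blocks with intensity above φ contribute runoff: 25.5, 11.5 mm/h.
Σ(I−φ)·Δt = d  ⇒  (25.5+11.5 − 2φ)·0.5 = 11.9
φ = (37.00 − 11.9/0.5) / 2 = 6.60 mm/h.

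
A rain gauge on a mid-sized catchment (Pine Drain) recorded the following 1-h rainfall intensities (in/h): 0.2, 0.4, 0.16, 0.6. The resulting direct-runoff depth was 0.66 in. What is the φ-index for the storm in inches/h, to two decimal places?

Only the 3 blocks with intensity above φ contribute runoff: 0.2, 0.4, 0.6 in/h.
Σ(I−φ)·Δt = d  ⇒  (0.2+0.4+0.6 − 3φ)·1 = 0.66
φ = (1.200 − 0.66/1) / 3 = 0.18 in/h.

φ ≈ 0.18 in/h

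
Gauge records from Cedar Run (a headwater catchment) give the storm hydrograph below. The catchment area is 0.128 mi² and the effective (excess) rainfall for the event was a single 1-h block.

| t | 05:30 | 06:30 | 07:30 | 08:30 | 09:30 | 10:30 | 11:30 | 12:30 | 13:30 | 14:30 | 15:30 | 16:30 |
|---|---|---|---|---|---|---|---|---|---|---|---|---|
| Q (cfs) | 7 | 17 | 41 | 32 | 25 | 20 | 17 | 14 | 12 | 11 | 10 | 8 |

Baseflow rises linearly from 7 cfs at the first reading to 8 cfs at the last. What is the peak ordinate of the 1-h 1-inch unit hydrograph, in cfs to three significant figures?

Direct runoff: 0.00, 9.91, 33.82, 24.73, 17.64, 12.55, 9.45, 6.36, 4.27, 3.18, 2.09, 0.00 cfs; ΣQ_DR = 124.0 cfs, peak = 33.82 cfs.
Runoff depth d = ΣQ_DR·Δt / A = 124.0 × 3600 / (0.128 mi²) = 1.501 in.
The 1-inch UH is the DRH scaled by (1 in)/d, so U_p = 33.82 × 1/1.501 = 22.5 cfs.

U_p ≈ 22.5 cfs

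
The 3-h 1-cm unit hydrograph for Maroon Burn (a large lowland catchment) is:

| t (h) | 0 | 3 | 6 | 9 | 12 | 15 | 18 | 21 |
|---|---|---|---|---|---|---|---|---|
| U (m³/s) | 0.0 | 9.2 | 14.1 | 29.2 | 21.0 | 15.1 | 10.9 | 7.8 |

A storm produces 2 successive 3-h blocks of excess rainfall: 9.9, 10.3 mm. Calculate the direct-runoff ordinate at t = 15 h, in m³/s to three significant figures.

Q ≈ 36.6 m³/s

By discrete convolution, Q_j = Σ (P_i / 10 mm) · U_{j−i}.
At t = 15 h (j=5): Q = (9.9/10)·15.1 + (10.3/10)·21.0 = 36.6 m³/s.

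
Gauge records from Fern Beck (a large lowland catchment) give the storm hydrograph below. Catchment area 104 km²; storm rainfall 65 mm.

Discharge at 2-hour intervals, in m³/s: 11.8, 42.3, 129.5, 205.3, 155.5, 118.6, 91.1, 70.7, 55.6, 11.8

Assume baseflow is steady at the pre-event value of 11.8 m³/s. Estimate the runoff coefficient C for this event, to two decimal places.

C ≈ 0.82

ΣQ_DR = 774.2 m³/s; V = ΣQ_DR·Δt = 5.574 × 10^6 m³.
Runoff depth d = V / A = 53.60 mm.
C = d / P = 53.60 / 65 = 0.82.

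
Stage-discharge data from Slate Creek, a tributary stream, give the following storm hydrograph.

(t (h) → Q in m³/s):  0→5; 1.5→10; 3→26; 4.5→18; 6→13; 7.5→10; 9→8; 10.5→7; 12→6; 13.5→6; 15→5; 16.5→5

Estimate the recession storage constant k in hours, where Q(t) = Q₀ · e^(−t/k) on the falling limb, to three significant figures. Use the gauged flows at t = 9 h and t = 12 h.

On the falling limb, Q drops from 8 to 6 m³/s between t = 9 h and t = 12 h (Δt = 3 h).
k = −Δt / ln(Q₂/Q₁) = −3 / ln(6/8) = 10.4 h.

k ≈ 10.4 h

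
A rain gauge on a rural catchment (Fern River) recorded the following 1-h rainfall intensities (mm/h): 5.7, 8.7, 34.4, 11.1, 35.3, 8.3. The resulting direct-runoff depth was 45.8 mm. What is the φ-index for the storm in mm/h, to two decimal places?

Only the 2 blocks with intensity above φ contribute runoff: 34.4, 35.3 mm/h.
Σ(I−φ)·Δt = d  ⇒  (34.4+35.3 − 2φ)·1 = 45.8
φ = (69.70 − 45.8/1) / 2 = 11.95 mm/h.

φ ≈ 11.95 mm/h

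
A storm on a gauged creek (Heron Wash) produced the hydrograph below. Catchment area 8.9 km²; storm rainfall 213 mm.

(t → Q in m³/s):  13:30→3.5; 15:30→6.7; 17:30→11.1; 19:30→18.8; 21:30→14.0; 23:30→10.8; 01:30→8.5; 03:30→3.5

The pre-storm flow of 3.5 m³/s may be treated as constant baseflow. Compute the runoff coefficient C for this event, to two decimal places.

C ≈ 0.19

ΣQ_DR = 48.90 m³/s; V = ΣQ_DR·Δt = 3.521 × 10^5 m³.
Runoff depth d = V / A = 39.56 mm.
C = d / P = 39.56 / 213 = 0.19.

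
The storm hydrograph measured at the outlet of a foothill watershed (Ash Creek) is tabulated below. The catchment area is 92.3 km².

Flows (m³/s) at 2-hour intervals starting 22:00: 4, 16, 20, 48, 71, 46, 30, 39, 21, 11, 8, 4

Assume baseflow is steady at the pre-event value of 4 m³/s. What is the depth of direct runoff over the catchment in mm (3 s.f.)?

Direct runoff: 0.0, 12.0, 16.0, 44.0, 67.0, 42.0, 26.0, 35.0, 17.0, 7.0, 4.0, 0.0 m³/s; ΣQ_DR = 270.0 m³/s.
V = ΣQ_DR · Δt = 270.0 × 7200 s = 1.944 × 10^6 m³.
Over A = 92.3 km², depth = V / A = 21.1 mm.

d ≈ 21.1 mm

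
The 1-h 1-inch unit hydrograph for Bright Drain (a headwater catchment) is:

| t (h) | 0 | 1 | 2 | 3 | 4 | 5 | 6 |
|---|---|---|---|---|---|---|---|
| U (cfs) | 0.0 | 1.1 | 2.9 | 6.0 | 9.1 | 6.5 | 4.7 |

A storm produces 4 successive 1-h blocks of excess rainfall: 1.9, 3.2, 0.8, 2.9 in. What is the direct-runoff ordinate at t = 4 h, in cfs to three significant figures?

By discrete convolution, Q_j = Σ (P_i / 1 in) · U_{j−i}.
At t = 4 h (j=4): Q = (1.9/1)·9.1 + (3.2/1)·6.0 + (0.8/1)·2.9 + (2.9/1)·1.1 = 42.0 cfs.

Q ≈ 42.0 cfs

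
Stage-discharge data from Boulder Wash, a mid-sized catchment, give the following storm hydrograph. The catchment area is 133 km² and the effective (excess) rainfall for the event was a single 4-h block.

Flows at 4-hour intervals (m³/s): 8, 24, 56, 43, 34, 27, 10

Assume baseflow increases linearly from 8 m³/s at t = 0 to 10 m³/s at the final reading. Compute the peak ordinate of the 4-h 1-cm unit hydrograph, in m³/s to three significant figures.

Direct runoff: 0.00, 15.67, 47.33, 34.00, 24.67, 17.33, 0.00 m³/s; ΣQ_DR = 139.0 m³/s, peak = 47.33 m³/s.
Runoff depth d = ΣQ_DR·Δt / A = 139.0 × 14400 / (133 km²) = 15.05 mm.
The 1-cm UH is the DRH scaled by (10 mm)/d, so U_p = 47.33 × 10/15.05 = 31.5 m³/s.

U_p ≈ 31.5 m³/s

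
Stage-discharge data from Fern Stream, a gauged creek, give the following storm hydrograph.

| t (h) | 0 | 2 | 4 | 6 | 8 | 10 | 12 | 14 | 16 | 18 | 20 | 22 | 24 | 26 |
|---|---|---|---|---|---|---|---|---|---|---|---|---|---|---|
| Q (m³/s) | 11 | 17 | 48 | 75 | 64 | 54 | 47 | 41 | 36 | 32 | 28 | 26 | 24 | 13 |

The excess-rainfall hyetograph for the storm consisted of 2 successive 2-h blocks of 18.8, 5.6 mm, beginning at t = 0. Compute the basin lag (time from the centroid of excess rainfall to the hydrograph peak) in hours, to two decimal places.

Centroid of excess rainfall: t_c = Σ P_i·t̄_i / ΣP_i = 1.4590 h (block centres at 1, 3 h).
Hydrograph peak occurs at t = 6 h, so basin lag t_L = 6 − 1.4590 = 4.54 h.

t_L ≈ 4.54 h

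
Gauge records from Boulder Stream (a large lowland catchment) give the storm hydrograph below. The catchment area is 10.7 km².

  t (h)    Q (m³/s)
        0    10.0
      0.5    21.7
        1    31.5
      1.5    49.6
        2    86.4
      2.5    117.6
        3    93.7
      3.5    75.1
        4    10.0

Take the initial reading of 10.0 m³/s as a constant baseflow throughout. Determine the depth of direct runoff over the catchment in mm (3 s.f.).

d ≈ 68.2 mm

Direct runoff: 0.0, 11.7, 21.5, 39.6, 76.4, 107.6, 83.7, 65.1, 0.0 m³/s; ΣQ_DR = 405.6 m³/s.
V = ΣQ_DR · Δt = 405.6 × 1800 s = 7.301 × 10^5 m³.
Over A = 10.7 km², depth = V / A = 68.2 mm.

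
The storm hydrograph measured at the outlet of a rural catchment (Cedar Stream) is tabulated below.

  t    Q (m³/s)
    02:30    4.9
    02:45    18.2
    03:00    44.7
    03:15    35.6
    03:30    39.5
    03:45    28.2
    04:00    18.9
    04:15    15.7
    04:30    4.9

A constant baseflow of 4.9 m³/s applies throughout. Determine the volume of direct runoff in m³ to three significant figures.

V ≈ 1.50 × 10^5 m³

Direct-runoff ordinates (Q − Q_b): 0.0, 13.3, 39.8, 30.7, 34.6, 23.3, 14.0, 10.8, 0.0 m³/s.
ΣQ_DR = 166.5 m³/s.
With Δt = 0.25 h = 900 s, V = ΣQ_DR · Δt = 166.5 × 900 = 1.50 × 10^5 m³.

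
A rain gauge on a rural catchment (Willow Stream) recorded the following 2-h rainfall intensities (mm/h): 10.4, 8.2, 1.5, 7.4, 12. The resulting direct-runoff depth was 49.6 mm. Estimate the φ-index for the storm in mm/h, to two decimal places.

φ ≈ 3.30 mm/h

Only the 4 blocks with intensity above φ contribute runoff: 10.4, 8.2, 7.4, 12 mm/h.
Σ(I−φ)·Δt = d  ⇒  (10.4+8.2+7.4+12 − 4φ)·2 = 49.6
φ = (38.00 − 49.6/2) / 4 = 3.30 mm/h.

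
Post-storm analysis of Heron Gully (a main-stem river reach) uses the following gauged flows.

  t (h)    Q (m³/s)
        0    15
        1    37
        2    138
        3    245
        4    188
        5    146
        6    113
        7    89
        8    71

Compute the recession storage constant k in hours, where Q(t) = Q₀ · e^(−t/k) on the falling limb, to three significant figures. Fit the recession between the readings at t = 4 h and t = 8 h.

On the falling limb, Q drops from 188 to 71 m³/s between t = 4 h and t = 8 h (Δt = 4 h).
k = −Δt / ln(Q₂/Q₁) = −4 / ln(71/188) = 4.11 h.

k ≈ 4.11 h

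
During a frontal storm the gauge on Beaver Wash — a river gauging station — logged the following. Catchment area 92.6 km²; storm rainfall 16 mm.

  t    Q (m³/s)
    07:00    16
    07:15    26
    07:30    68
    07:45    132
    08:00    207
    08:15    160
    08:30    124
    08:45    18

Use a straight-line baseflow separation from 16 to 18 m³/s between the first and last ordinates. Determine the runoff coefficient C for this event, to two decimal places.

ΣQ_DR = 615.0 m³/s; V = ΣQ_DR·Δt = 5.535 × 10^5 m³.
Runoff depth d = V / A = 5.977 mm.
C = d / P = 5.977 / 16 = 0.37.

C ≈ 0.37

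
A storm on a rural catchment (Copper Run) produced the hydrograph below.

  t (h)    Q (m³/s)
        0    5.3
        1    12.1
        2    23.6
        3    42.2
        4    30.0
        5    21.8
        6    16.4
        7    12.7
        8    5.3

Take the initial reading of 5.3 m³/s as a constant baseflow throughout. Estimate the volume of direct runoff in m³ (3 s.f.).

V ≈ 4.38 × 10^5 m³

Direct-runoff ordinates (Q − Q_b): 0.0, 6.8, 18.3, 36.9, 24.7, 16.5, 11.1, 7.4, 0.0 m³/s.
ΣQ_DR = 121.7 m³/s.
With Δt = 1 h = 3600 s, V = ΣQ_DR · Δt = 121.7 × 3600 = 4.38 × 10^5 m³.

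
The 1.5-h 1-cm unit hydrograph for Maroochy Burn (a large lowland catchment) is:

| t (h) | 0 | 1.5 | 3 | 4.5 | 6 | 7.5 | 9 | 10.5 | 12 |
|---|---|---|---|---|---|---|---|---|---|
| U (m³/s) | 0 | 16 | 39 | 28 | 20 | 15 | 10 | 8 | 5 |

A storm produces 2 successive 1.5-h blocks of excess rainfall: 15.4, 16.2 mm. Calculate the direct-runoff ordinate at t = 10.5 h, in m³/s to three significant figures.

By discrete convolution, Q_j = Σ (P_i / 10 mm) · U_{j−i}.
At t = 10.5 h (j=7): Q = (15.4/10)·8 + (16.2/10)·10 = 28.5 m³/s.

Q ≈ 28.5 m³/s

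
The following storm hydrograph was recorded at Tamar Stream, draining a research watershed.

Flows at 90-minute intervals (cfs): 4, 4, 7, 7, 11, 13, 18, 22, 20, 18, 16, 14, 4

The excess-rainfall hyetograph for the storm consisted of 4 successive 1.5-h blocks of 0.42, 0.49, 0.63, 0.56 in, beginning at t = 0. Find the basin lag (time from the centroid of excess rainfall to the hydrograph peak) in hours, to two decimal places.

t_L ≈ 7.30 h

Centroid of excess rainfall: t_c = Σ P_i·t̄_i / ΣP_i = 3.2000 h (block centres at 0.75, 2.25, 3.75, 5.25 h).
Hydrograph peak occurs at t = 10.5 h, so basin lag t_L = 10.5 − 3.2000 = 7.30 h.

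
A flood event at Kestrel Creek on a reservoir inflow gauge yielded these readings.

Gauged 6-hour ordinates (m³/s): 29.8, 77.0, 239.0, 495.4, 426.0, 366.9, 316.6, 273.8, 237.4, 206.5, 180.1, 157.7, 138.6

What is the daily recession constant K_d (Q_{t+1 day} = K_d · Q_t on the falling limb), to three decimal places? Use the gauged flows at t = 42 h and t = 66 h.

K_d ≈ 0.576

Between t = 42 h and t = 66 h the flow falls from 273.8 to 157.7 m³/s over 4×6 h = 24 h.
Per-interval ratio K = (157.7/273.8)^(1/4) = 0.8712; K_d = K^(24/6) = 0.576.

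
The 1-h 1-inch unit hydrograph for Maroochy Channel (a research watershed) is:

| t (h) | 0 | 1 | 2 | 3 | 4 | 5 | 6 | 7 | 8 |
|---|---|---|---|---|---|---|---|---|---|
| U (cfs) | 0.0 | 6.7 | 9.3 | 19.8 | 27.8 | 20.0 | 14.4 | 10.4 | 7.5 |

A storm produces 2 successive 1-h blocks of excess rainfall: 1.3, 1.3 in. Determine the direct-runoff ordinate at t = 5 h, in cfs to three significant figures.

By discrete convolution, Q_j = Σ (P_i / 1 in) · U_{j−i}.
At t = 5 h (j=5): Q = (1.3/1)·20.0 + (1.3/1)·27.8 = 62.1 cfs.

Q ≈ 62.1 cfs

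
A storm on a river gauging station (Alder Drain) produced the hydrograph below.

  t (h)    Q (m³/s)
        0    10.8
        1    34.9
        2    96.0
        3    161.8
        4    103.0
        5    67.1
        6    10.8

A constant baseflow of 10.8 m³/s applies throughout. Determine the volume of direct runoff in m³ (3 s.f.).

Direct-runoff ordinates (Q − Q_b): 0.0, 24.1, 85.2, 151.0, 92.2, 56.3, 0.0 m³/s.
ΣQ_DR = 408.8 m³/s.
With Δt = 1 h = 3600 s, V = ΣQ_DR · Δt = 408.8 × 3600 = 1.47 × 10^6 m³.

V ≈ 1.47 × 10^6 m³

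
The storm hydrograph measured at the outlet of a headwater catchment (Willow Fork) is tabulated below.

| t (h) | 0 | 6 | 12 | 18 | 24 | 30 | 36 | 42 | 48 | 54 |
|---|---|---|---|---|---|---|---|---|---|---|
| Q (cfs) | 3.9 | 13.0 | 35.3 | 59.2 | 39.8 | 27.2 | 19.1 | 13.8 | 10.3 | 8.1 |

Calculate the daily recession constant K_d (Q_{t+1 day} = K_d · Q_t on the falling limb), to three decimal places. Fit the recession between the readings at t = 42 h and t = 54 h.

Between t = 42 h and t = 54 h the flow falls from 13.8 to 8.1 cfs over 2×6 h = 12 h.
Per-interval ratio K = (8.1/13.8)^(1/2) = 0.7661; K_d = K^(24/6) = 0.345.

K_d ≈ 0.345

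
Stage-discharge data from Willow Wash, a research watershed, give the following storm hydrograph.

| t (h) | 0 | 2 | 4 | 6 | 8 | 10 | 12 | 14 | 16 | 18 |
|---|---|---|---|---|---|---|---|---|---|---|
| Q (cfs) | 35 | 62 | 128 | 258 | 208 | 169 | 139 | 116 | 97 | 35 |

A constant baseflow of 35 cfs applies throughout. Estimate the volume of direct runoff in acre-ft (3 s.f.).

Direct-runoff ordinates (Q − Q_b): 0.0, 27.0, 93.0, 223.0, 173.0, 134.0, 104.0, 81.0, 62.0, 0.0 cfs.
ΣQ_DR = 897.0 cfs.
With Δt = 2 h = 7200 s, V = ΣQ_DR · Δt = 897.0 × 7200 = 6.46 × 10^6 ft³ = 148 acre-ft.

V ≈ 148 acre-ft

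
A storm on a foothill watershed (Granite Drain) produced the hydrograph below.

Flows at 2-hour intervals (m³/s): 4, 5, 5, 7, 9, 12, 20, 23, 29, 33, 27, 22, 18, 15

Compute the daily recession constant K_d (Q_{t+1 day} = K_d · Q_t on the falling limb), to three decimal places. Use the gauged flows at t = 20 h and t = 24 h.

K_d ≈ 0.088

Between t = 20 h and t = 24 h the flow falls from 27 to 18 m³/s over 2×2 h = 4 h.
Per-interval ratio K = (18/27)^(1/2) = 0.8165; K_d = K^(24/2) = 0.088.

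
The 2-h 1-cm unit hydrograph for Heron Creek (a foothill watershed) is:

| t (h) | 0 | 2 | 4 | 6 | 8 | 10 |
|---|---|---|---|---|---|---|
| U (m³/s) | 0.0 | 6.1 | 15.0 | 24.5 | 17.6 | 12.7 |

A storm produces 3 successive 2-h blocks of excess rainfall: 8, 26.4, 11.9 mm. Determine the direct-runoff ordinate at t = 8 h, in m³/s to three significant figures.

By discrete convolution, Q_j = Σ (P_i / 10 mm) · U_{j−i}.
At t = 8 h (j=4): Q = (8/10)·17.6 + (26.4/10)·24.5 + (11.9/10)·15.0 = 96.6 m³/s.

Q ≈ 96.6 m³/s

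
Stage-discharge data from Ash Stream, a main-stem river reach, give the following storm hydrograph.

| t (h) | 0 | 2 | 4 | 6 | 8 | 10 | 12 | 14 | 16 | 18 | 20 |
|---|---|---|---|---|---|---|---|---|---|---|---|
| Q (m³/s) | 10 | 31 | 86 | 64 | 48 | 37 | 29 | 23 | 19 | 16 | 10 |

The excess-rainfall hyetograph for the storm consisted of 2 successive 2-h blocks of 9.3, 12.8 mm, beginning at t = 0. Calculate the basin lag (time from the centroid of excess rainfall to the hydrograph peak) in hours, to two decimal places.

t_L ≈ 1.84 h

Centroid of excess rainfall: t_c = Σ P_i·t̄_i / ΣP_i = 2.1584 h (block centres at 1, 3 h).
Hydrograph peak occurs at t = 4 h, so basin lag t_L = 4 − 2.1584 = 1.84 h.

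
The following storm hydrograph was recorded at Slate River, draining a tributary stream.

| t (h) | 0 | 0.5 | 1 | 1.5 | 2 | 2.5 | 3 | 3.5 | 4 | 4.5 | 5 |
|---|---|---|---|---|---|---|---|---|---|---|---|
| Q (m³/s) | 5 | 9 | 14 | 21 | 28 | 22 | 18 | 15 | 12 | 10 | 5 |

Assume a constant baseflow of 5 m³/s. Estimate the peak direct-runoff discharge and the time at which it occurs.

Q_p = 23.0 m³/s at t = 2 h

Subtracting baseflow gives direct-runoff ordinates: 0.0, 4.0, 9.0, 16.0, 23.0, 17.0, 13.0, 10.0, 7.0, 5.0, 0.0 m³/s.
The maximum is 23.0 m³/s, occurring at the reading for t = 2 h.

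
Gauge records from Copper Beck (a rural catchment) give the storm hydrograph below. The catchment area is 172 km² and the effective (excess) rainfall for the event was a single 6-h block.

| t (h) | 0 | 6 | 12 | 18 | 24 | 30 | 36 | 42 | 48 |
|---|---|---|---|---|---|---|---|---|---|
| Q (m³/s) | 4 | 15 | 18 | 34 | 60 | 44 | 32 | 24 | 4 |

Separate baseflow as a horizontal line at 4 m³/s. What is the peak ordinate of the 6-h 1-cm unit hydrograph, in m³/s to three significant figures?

U_p ≈ 22.4 m³/s

Direct runoff: 0.0, 11.0, 14.0, 30.0, 56.0, 40.0, 28.0, 20.0, 0.0 m³/s; ΣQ_DR = 199.0 m³/s, peak = 56.0 m³/s.
Runoff depth d = ΣQ_DR·Δt / A = 199.0 × 21600 / (172 km²) = 24.99 mm.
The 1-cm UH is the DRH scaled by (10 mm)/d, so U_p = 56.0 × 10/24.99 = 22.4 m³/s.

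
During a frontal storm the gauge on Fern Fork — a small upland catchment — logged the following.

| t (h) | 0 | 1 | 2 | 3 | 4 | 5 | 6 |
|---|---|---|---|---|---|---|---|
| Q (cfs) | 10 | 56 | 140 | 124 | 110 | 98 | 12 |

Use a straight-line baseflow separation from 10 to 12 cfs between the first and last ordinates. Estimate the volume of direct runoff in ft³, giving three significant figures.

V ≈ 1.70 × 10^6 ft³

Direct-runoff ordinates (Q − Q_b): 0.00, 45.67, 129.33, 113.00, 98.67, 86.33, 0.00 cfs.
ΣQ_DR = 473.0 cfs.
With Δt = 1 h = 3600 s, V = ΣQ_DR · Δt = 473.0 × 3600 = 1.70 × 10^6 ft³.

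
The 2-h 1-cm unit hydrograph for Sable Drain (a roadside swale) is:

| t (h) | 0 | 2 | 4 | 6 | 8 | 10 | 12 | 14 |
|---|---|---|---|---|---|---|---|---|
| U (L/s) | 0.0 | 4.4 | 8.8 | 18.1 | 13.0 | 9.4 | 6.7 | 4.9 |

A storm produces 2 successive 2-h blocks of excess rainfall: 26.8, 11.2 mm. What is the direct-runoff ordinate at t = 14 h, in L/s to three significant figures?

Q ≈ 20.6 L/s

By discrete convolution, Q_j = Σ (P_i / 10 mm) · U_{j−i}.
At t = 14 h (j=7): Q = (26.8/10)·4.9 + (11.2/10)·6.7 = 20.6 L/s.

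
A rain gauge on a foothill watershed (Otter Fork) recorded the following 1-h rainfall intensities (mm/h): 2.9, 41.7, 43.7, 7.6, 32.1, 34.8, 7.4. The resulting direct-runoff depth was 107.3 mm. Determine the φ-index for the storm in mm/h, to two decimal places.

φ ≈ 11.25 mm/h

Only the 4 blocks with intensity above φ contribute runoff: 41.7, 43.7, 32.1, 34.8 mm/h.
Σ(I−φ)·Δt = d  ⇒  (41.7+43.7+32.1+34.8 − 4φ)·1 = 107.3
φ = (152.3 − 107.3/1) / 4 = 11.25 mm/h.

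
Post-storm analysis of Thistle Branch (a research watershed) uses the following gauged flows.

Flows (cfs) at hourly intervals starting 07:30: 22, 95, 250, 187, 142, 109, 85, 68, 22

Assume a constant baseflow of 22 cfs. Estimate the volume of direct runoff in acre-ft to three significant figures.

V ≈ 64.6 acre-ft

Direct-runoff ordinates (Q − Q_b): 0.0, 73.0, 228.0, 165.0, 120.0, 87.0, 63.0, 46.0, 0.0 cfs.
ΣQ_DR = 782.0 cfs.
With Δt = 1 h = 3600 s, V = ΣQ_DR · Δt = 782.0 × 3600 = 2.82 × 10^6 ft³ = 64.6 acre-ft.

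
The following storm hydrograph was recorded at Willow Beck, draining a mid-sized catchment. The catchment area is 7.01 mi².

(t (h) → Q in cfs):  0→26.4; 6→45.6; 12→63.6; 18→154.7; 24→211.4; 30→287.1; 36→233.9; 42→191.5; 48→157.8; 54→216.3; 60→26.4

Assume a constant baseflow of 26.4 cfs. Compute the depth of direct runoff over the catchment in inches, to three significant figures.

Direct runoff: 0.0, 19.2, 37.2, 128.3, 185.0, 260.7, 207.5, 165.1, 131.4, 189.9, 0.0 cfs; ΣQ_DR = 1324 cfs.
V = ΣQ_DR · Δt = 1324 × 21600 s = 2.860 × 10^7 ft³.
Over A = 7.01 mi², depth = V / A = 1.76 in.

d ≈ 1.76 in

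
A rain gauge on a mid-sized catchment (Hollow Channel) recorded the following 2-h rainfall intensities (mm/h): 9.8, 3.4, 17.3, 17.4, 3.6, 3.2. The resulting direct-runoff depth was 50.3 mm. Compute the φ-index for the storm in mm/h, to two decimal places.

Only the 3 blocks with intensity above φ contribute runoff: 9.8, 17.3, 17.4 mm/h.
Σ(I−φ)·Δt = d  ⇒  (9.8+17.3+17.4 − 3φ)·2 = 50.3
φ = (44.50 − 50.3/2) / 3 = 6.45 mm/h.

φ ≈ 6.45 mm/h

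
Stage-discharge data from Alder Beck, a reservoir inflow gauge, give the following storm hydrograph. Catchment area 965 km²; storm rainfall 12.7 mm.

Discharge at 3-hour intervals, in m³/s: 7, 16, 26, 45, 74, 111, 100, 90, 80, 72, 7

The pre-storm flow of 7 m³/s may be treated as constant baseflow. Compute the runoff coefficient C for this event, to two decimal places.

C ≈ 0.49

ΣQ_DR = 551.0 m³/s; V = ΣQ_DR·Δt = 5.951 × 10^6 m³.
Runoff depth d = V / A = 6.167 mm.
C = d / P = 6.167 / 12.7 = 0.49.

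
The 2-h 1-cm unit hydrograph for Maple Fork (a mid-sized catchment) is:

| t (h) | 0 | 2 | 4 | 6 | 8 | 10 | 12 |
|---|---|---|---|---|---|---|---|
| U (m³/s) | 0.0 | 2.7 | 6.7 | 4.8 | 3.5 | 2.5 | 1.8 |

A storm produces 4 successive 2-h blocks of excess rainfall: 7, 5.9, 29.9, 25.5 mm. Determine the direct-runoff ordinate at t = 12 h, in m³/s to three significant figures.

By discrete convolution, Q_j = Σ (P_i / 10 mm) · U_{j−i}.
At t = 12 h (j=6): Q = (7/10)·1.8 + (5.9/10)·2.5 + (29.9/10)·3.5 + (25.5/10)·4.8 = 25.4 m³/s.

Q ≈ 25.4 m³/s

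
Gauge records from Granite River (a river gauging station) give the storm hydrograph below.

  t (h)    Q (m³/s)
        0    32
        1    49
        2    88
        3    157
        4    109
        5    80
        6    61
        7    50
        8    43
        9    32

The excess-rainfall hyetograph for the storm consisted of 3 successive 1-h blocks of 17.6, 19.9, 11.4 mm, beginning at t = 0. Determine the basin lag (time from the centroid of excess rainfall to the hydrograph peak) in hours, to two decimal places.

Centroid of excess rainfall: t_c = Σ P_i·t̄_i / ΣP_i = 1.3732 h (block centres at 0.5, 1.5, 2.5 h).
Hydrograph peak occurs at t = 3 h, so basin lag t_L = 3 − 1.3732 = 1.63 h.

t_L ≈ 1.63 h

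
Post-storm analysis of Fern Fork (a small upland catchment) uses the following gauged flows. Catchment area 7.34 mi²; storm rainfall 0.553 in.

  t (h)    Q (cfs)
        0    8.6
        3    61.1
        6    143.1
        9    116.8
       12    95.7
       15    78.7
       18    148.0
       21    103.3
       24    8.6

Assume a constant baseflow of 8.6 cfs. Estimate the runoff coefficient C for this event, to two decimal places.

ΣQ_DR = 686.5 cfs; V = ΣQ_DR·Δt = 7.414 × 10^6 ft³.
Runoff depth d = V / A = 0.4348 in.
C = d / P = 0.4348 / 0.553 = 0.79.

C ≈ 0.79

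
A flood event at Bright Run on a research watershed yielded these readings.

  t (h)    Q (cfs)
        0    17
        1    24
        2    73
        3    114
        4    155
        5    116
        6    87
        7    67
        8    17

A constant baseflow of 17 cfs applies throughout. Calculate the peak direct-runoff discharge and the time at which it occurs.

Q_p = 138.0 cfs at t = 4 h

Subtracting baseflow gives direct-runoff ordinates: 0.0, 7.0, 56.0, 97.0, 138.0, 99.0, 70.0, 50.0, 0.0 cfs.
The maximum is 138.0 cfs, occurring at the reading for t = 4 h.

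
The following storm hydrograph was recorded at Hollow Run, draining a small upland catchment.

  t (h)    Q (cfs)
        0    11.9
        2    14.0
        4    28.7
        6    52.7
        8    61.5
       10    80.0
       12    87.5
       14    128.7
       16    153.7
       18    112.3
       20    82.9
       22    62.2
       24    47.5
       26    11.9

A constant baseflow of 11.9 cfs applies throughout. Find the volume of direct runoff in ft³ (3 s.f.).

Direct-runoff ordinates (Q − Q_b): 0.0, 2.1, 16.8, 40.8, 49.6, 68.1, 75.6, 116.8, 141.8, 100.4, 71.0, 50.3, 35.6, 0.0 cfs.
ΣQ_DR = 768.9 cfs.
With Δt = 2 h = 7200 s, V = ΣQ_DR · Δt = 768.9 × 7200 = 5.54 × 10^6 ft³.

V ≈ 5.54 × 10^6 ft³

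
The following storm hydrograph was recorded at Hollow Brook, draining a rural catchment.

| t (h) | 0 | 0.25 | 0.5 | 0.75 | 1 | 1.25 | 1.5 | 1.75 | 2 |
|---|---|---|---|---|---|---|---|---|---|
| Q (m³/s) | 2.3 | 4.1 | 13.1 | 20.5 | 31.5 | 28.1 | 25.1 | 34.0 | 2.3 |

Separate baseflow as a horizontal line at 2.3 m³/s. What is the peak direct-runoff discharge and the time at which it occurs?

Q_p = 31.7 m³/s at t = 1.75 h

Subtracting baseflow gives direct-runoff ordinates: 0.0, 1.8, 10.8, 18.2, 29.2, 25.8, 22.8, 31.7, 0.0 m³/s.
The maximum is 31.7 m³/s, occurring at the reading for t = 1.75 h.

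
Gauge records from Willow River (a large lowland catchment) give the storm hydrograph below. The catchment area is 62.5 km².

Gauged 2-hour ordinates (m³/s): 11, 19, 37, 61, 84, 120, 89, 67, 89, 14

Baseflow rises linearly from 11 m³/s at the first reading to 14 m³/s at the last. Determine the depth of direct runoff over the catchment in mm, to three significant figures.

d ≈ 53.7 mm

Direct runoff: 0.00, 7.67, 25.33, 49.00, 71.67, 107.33, 76.00, 53.67, 75.33, 0.00 m³/s; ΣQ_DR = 466.0 m³/s.
V = ΣQ_DR · Δt = 466.0 × 7200 s = 3.355 × 10^6 m³.
Over A = 62.5 km², depth = V / A = 53.7 mm.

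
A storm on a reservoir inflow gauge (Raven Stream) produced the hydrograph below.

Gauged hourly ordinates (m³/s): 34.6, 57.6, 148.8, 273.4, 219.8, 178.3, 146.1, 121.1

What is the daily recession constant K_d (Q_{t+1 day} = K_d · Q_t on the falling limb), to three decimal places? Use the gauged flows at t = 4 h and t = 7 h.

Between t = 4 h and t = 7 h the flow falls from 219.8 to 121.1 m³/s over 3×1 h = 3 h.
Per-interval ratio K = (121.1/219.8)^(1/3) = 0.8198; K_d = K^(24/1) = 0.008.

K_d ≈ 0.008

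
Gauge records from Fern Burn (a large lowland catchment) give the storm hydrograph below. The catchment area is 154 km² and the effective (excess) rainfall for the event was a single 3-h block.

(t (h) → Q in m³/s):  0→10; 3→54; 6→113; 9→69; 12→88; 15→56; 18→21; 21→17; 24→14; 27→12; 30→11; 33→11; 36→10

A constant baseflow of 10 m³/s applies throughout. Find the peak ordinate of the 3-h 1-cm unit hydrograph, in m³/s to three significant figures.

Direct runoff: 0.0, 44.0, 103.0, 59.0, 78.0, 46.0, 11.0, 7.0, 4.0, 2.0, 1.0, 1.0, 0.0 m³/s; ΣQ_DR = 356.0 m³/s, peak = 103.0 m³/s.
Runoff depth d = ΣQ_DR·Δt / A = 356.0 × 10800 / (154 km²) = 24.97 mm.
The 1-cm UH is the DRH scaled by (10 mm)/d, so U_p = 103.0 × 10/24.97 = 41.3 m³/s.

U_p ≈ 41.3 m³/s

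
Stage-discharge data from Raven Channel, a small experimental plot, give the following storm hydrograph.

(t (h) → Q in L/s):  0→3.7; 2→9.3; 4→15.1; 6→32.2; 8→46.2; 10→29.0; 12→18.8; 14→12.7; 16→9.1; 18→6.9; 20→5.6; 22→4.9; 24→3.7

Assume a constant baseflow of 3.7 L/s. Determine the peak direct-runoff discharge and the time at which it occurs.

Subtracting baseflow gives direct-runoff ordinates: 0.0, 5.6, 11.4, 28.5, 42.5, 25.3, 15.1, 9.0, 5.4, 3.2, 1.9, 1.2, 0.0 L/s.
The maximum is 42.5 L/s, occurring at the reading for t = 8 h.

Q_p = 42.5 L/s at t = 8 h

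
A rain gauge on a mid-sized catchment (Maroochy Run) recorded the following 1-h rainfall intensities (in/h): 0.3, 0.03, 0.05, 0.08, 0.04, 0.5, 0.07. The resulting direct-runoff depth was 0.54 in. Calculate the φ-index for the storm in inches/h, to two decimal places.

φ ≈ 0.13 in/h

Only the 2 blocks with intensity above φ contribute runoff: 0.3, 0.5 in/h.
Σ(I−φ)·Δt = d  ⇒  (0.3+0.5 − 2φ)·1 = 0.54
φ = (0.8000 − 0.54/1) / 2 = 0.13 in/h.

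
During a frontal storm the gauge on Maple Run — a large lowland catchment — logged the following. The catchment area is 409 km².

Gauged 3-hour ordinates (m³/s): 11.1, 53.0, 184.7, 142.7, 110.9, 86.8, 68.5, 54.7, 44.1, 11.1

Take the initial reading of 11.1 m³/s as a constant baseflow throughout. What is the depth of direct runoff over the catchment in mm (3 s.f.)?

Direct runoff: 0.0, 41.9, 173.6, 131.6, 99.8, 75.7, 57.4, 43.6, 33.0, 0.0 m³/s; ΣQ_DR = 656.6 m³/s.
V = ΣQ_DR · Δt = 656.6 × 10800 s = 7.091 × 10^6 m³.
Over A = 409 km², depth = V / A = 17.3 mm.

d ≈ 17.3 mm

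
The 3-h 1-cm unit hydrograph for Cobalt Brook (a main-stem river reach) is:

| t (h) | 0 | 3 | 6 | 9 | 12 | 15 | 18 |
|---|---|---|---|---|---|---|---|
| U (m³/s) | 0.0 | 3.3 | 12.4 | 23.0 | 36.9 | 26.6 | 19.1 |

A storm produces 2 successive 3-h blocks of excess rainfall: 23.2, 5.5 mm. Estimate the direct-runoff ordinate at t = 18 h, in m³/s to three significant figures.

Q ≈ 58.9 m³/s

By discrete convolution, Q_j = Σ (P_i / 10 mm) · U_{j−i}.
At t = 18 h (j=6): Q = (23.2/10)·19.1 + (5.5/10)·26.6 = 58.9 m³/s.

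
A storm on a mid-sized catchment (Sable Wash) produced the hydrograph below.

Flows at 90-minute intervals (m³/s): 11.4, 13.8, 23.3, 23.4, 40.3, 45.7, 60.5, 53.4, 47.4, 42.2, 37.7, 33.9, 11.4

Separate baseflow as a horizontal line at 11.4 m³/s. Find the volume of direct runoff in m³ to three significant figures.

Direct-runoff ordinates (Q − Q_b): 0.0, 2.4, 11.9, 12.0, 28.9, 34.3, 49.1, 42.0, 36.0, 30.8, 26.3, 22.5, 0.0 m³/s.
ΣQ_DR = 296.2 m³/s.
With Δt = 1.5 h = 5400 s, V = ΣQ_DR · Δt = 296.2 × 5400 = 1.60 × 10^6 m³.

V ≈ 1.60 × 10^6 m³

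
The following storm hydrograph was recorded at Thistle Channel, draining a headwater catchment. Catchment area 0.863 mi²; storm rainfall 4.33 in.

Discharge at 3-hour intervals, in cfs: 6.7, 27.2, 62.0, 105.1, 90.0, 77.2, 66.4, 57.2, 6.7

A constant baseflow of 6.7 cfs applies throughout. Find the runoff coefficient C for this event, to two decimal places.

C ≈ 0.55

ΣQ_DR = 438.2 cfs; V = ΣQ_DR·Δt = 4.733 × 10^6 ft³.
Runoff depth d = V / A = 2.360 in.
C = d / P = 2.360 / 4.33 = 0.55.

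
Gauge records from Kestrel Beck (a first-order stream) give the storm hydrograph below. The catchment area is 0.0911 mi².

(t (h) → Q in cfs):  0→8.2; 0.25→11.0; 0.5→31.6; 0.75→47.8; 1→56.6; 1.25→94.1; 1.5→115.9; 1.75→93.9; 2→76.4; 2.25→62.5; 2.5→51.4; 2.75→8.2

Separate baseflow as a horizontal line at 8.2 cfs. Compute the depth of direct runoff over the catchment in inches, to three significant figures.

Direct runoff: 0.0, 2.8, 23.4, 39.6, 48.4, 85.9, 107.7, 85.7, 68.2, 54.3, 43.2, 0.0 cfs; ΣQ_DR = 559.2 cfs.
V = ΣQ_DR · Δt = 559.2 × 900 s = 5.033 × 10^5 ft³.
Over A = 0.0911 mi², depth = V / A = 2.38 in.

d ≈ 2.38 in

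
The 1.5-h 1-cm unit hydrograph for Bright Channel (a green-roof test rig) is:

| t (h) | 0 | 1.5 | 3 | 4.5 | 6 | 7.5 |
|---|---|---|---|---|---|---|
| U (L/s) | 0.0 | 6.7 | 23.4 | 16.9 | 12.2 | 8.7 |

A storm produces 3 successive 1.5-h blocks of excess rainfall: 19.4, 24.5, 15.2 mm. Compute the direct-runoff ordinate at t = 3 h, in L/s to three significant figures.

Q ≈ 61.8 L/s

By discrete convolution, Q_j = Σ (P_i / 10 mm) · U_{j−i}.
At t = 3 h (j=2): Q = (19.4/10)·23.4 + (24.5/10)·6.7 + (15.2/10)·0.0 = 61.8 L/s.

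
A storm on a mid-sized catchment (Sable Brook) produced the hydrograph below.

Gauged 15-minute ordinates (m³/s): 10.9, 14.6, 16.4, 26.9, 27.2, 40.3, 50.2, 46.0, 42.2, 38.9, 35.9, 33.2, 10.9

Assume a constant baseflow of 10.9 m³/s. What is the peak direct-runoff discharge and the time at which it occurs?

Q_p = 39.3 m³/s at t = 1.5 h

Subtracting baseflow gives direct-runoff ordinates: 0.0, 3.7, 5.5, 16.0, 16.3, 29.4, 39.3, 35.1, 31.3, 28.0, 25.0, 22.3, 0.0 m³/s.
The maximum is 39.3 m³/s, occurring at the reading for t = 1.5 h.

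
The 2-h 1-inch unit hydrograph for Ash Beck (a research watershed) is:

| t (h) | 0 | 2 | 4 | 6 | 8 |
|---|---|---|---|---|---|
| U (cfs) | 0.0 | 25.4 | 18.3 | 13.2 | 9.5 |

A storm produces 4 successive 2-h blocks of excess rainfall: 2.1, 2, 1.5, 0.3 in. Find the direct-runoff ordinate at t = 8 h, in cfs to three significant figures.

Q ≈ 81.4 cfs

By discrete convolution, Q_j = Σ (P_i / 1 in) · U_{j−i}.
At t = 8 h (j=4): Q = (2.1/1)·9.5 + (2/1)·13.2 + (1.5/1)·18.3 + (0.3/1)·25.4 = 81.4 cfs.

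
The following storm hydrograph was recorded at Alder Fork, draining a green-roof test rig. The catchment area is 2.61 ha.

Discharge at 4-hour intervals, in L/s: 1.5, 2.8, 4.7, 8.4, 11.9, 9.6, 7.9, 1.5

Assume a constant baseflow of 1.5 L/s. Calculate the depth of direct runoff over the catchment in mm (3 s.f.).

d ≈ 20.0 mm

Direct runoff: 0.0, 1.3, 3.2, 6.9, 10.4, 8.1, 6.4, 0.0 L/s; ΣQ_DR = 36.30 L/s.
V = ΣQ_DR · Δt = 36.30 × 14400 s = 5.227 × 10^5 L.
Over A = 2.61 ha, depth = V / A = 20.0 mm.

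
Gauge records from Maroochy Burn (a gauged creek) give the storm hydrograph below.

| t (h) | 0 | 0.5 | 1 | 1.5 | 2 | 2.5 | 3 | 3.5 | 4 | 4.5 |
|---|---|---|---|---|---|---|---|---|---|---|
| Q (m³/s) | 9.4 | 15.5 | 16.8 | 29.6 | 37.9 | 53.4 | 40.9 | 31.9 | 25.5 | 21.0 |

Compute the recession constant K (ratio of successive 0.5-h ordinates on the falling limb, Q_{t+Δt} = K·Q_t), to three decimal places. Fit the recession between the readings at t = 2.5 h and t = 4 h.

Using the recession-limb readings at t = 2.5 h and t = 4 h: Q falls from 53.4 to 25.5 m³/s over 3 intervals.
K = (Q₂/Q₁)^(1/3) = (25.5/53.4)^(1/3) = 0.782.

K ≈ 0.782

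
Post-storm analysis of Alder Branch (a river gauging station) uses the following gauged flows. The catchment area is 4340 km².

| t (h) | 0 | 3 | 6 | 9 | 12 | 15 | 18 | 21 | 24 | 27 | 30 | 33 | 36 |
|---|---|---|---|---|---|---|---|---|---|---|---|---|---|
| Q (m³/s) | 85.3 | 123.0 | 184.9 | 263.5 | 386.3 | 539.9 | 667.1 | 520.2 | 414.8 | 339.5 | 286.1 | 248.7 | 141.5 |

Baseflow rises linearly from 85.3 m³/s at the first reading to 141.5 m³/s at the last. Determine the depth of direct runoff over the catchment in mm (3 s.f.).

d ≈ 6.79 mm

Direct runoff: 0.00, 33.02, 90.23, 164.15, 282.27, 431.18, 553.70, 402.12, 292.03, 212.05, 153.97, 111.88, 0.00 m³/s; ΣQ_DR = 2727 m³/s.
V = ΣQ_DR · Δt = 2727 × 10800 s = 2.945 × 10^7 m³.
Over A = 4340 km², depth = V / A = 6.79 mm.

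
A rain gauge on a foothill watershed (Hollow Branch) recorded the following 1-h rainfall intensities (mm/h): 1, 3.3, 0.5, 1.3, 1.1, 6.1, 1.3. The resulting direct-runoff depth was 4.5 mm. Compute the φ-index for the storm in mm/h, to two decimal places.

φ ≈ 2.45 mm/h

Only the 2 blocks with intensity above φ contribute runoff: 3.3, 6.1 mm/h.
Σ(I−φ)·Δt = d  ⇒  (3.3+6.1 − 2φ)·1 = 4.5
φ = (9.400 − 4.5/1) / 2 = 2.45 mm/h.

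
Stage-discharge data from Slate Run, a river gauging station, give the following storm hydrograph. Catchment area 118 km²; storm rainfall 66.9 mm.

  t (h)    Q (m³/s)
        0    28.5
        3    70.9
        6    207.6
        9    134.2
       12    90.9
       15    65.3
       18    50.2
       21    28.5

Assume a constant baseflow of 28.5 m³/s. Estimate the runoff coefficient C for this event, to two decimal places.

C ≈ 0.61

ΣQ_DR = 448.1 m³/s; V = ΣQ_DR·Δt = 4.839 × 10^6 m³.
Runoff depth d = V / A = 41.01 mm.
C = d / P = 41.01 / 66.9 = 0.61.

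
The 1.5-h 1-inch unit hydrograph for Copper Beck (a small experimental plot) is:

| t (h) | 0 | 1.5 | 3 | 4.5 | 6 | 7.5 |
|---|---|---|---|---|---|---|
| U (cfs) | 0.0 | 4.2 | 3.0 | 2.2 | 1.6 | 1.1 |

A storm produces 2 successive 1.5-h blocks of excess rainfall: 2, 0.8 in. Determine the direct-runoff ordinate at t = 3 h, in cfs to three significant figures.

By discrete convolution, Q_j = Σ (P_i / 1 in) · U_{j−i}.
At t = 3 h (j=2): Q = (2/1)·3.0 + (0.8/1)·4.2 = 9.36 cfs.

Q ≈ 9.36 cfs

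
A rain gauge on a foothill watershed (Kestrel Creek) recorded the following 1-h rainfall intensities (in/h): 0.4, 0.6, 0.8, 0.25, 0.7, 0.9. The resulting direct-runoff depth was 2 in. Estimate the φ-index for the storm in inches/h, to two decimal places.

φ ≈ 0.28 in/h

Only the 5 blocks with intensity above φ contribute runoff: 0.4, 0.6, 0.8, 0.7, 0.9 in/h.
Σ(I−φ)·Δt = d  ⇒  (0.4+0.6+0.8+0.7+0.9 − 5φ)·1 = 2
φ = (3.400 − 2/1) / 5 = 0.28 in/h.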